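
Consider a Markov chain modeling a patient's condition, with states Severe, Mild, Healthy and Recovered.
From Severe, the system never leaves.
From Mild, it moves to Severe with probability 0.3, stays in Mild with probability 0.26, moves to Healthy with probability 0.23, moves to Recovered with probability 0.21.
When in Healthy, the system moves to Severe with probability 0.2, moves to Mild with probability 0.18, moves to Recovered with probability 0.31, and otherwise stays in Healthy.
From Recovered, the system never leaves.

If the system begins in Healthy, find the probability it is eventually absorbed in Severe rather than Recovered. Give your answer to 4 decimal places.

Let h(s) be the probability of absorption at Severe starting from transient state s. Then h(Severe) = 1 and h(Recovered) = 0. By first-step analysis:
h(Mild) = 0.3·1 + 0.26·h(Mild) + 0.23·h(Healthy) + 0.21·0
h(Healthy) = 0.2·1 + 0.18·h(Mild) + 0.31·h(Healthy) + 0.31·0
Solving: h(Mild) = 0.5392, h(Healthy) = 0.4305.
Starting from Healthy, the probability is 0.4305.

0.4305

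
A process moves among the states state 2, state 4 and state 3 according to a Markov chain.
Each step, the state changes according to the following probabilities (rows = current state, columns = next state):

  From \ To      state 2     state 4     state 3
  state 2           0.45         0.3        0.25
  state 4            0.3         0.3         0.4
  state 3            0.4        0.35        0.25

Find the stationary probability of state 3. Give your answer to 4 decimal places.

0.2972

Let the stationary distribution be π with π = πP and π_1 + π_2 + π_3 = 1.
π_1 = 0.45·π_1 + 0.3·π_2 + 0.4·π_3
π_2 = 0.3·π_1 + 0.3·π_2 + 0.35·π_3
Solving with the normalization constraint gives π = (0.3879, 0.3149, 0.2972).
So the stationary probability of state 3 is 0.2972.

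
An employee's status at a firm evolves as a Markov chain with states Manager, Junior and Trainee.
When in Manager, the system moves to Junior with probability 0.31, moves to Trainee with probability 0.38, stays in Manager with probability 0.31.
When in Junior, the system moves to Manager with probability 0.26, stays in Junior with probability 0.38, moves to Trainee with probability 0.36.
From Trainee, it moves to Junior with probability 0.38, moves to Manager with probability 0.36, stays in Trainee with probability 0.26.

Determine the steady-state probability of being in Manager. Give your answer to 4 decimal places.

0.3087

Let the stationary distribution be π with π = πP and π_1 + π_2 + π_3 = 1.
π_1 = 0.31·π_1 + 0.26·π_2 + 0.36·π_3
π_2 = 0.31·π_1 + 0.38·π_2 + 0.38·π_3
Solving with the normalization constraint gives π = (0.3087, 0.3584, 0.3329).
So the stationary probability of Manager is 0.3087.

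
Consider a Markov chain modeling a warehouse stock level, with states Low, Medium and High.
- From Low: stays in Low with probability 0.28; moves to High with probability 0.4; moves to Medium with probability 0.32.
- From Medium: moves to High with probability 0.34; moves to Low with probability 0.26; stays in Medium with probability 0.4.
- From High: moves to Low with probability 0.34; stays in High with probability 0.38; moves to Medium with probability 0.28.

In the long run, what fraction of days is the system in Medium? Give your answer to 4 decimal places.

0.3316

Let the stationary distribution be π with π = πP and π_1 + π_2 + π_3 = 1.
π_1 = 0.28·π_1 + 0.26·π_2 + 0.34·π_3
π_2 = 0.32·π_1 + 0.4·π_2 + 0.28·π_3
Solving with the normalization constraint gives π = (0.2957, 0.3316, 0.3726).
So the stationary probability of Medium is 0.3316.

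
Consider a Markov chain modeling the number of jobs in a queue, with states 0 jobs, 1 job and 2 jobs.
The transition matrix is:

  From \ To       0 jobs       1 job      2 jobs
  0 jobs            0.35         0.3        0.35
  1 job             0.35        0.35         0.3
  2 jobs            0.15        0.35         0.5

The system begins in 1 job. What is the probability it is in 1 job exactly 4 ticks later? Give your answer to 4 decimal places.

0.3363

Propagate the distribution vector 4 ticks from 1 job.
After 0 ticks: (0.0000, 1.0000, 0.0000)
After 1 tick: (0.3500, 0.3500, 0.3000)
After 2 ticks: (0.2900, 0.3325, 0.3775)
After 3 ticks: (0.2745, 0.3355, 0.3900)
After 4 ticks: (0.2720, 0.3363, 0.3917)
P(in 1 job after 4 ticks) = 0.3363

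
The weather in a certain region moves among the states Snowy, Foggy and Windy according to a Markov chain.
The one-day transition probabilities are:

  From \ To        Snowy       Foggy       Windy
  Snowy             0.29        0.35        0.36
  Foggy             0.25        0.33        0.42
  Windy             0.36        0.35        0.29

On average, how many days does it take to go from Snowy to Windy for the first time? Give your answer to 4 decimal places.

Let t(s) be the expected number of days to first reach Windy from state s, with t(Windy) = 0. Conditioning on the first day:
t(Snowy) = 1 + 0.29·t(Snowy) + 0.35·t(Foggy)
t(Foggy) = 1 + 0.25·t(Snowy) + 0.33·t(Foggy)
Solving: t(Snowy) = 2.6275, t(Foggy) = 2.4730.
Expected days from Snowy to Windy: 2.6275.

2.6275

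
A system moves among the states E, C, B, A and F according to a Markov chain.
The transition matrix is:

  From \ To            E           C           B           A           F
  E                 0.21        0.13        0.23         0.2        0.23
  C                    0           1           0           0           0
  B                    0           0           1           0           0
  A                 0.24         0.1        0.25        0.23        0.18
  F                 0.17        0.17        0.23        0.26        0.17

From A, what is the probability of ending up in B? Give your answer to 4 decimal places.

0.6686

Let h(s) be the probability of absorption at B starting from transient state s. Then h(B) = 1 and h(C) = 0. By first-step analysis:
h(E) = 0.21·h(E) + 0.13·0 + 0.23·1 + 0.2·h(A) + 0.23·h(F)
h(A) = 0.24·h(E) + 0.1·0 + 0.25·1 + 0.23·h(A) + 0.18·h(F)
h(F) = 0.17·h(E) + 0.17·0 + 0.23·1 + 0.26·h(A) + 0.17·h(F)
Solving: h(E) = 0.6402, h(A) = 0.6686, h(F) = 0.6177.
Starting from A, the probability is 0.6686.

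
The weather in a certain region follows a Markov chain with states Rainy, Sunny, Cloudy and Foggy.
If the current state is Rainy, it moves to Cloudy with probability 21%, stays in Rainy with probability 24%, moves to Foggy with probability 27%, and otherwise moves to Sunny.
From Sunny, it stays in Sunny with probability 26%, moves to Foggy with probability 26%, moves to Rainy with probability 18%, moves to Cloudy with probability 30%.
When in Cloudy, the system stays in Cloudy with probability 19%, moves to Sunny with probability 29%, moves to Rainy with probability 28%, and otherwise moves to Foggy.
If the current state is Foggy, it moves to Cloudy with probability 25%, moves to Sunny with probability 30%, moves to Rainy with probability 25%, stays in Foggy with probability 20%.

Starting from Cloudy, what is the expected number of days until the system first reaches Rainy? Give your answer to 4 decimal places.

4.0895

Let t(s) be the expected number of days to first reach Rainy from state s, with t(Rainy) = 0. Conditioning on the first day:
t(Sunny) = 1 + 0.26·t(Sunny) + 0.3·t(Cloudy) + 0.26·t(Foggy)
t(Cloudy) = 1 + 0.29·t(Sunny) + 0.19·t(Cloudy) + 0.24·t(Foggy)
t(Foggy) = 1 + 0.3·t(Sunny) + 0.25·t(Cloudy) + 0.2·t(Foggy)
Solving: t(Sunny) = 4.4889, t(Cloudy) = 4.0895, t(Foggy) = 4.2113.
Expected days from Cloudy to Rainy: 4.0895.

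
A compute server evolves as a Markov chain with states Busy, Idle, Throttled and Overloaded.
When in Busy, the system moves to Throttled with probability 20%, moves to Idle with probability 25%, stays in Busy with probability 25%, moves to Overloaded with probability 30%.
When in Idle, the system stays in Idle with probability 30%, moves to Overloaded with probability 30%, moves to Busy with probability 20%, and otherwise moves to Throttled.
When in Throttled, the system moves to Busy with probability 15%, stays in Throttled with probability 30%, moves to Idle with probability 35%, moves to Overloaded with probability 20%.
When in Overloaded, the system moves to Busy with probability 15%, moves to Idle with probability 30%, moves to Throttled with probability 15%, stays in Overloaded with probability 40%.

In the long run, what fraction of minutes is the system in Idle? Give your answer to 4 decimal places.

0.3011

Let the stationary distribution be π with π = πP and π_1 + π_2 + π_3 + π_4 = 1.
π_1 = 0.25·π_1 + 0.2·π_2 + 0.15·π_3 + 0.15·π_4
π_2 = 0.25·π_1 + 0.3·π_2 + 0.35·π_3 + 0.3·π_4
π_3 = 0.2·π_1 + 0.2·π_2 + 0.3·π_3 + 0.15·π_4
Solving with the normalization constraint gives π = (0.1834, 0.3011, 0.2050, 0.3106).
So the stationary probability of Idle is 0.3011.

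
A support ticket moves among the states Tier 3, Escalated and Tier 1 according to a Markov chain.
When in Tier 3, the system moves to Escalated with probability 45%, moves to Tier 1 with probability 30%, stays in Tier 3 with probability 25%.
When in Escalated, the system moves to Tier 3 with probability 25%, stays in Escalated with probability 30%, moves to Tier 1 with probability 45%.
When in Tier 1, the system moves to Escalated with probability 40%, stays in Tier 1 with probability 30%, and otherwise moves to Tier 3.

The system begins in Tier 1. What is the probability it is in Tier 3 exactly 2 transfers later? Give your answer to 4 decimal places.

0.2650

Sum over the intermediate state after 1 transfer:
P = P(Tier 1→Tier 3)·P(Tier 3→Tier 3) + P(Tier 1→Escalated)·P(Escalated→Tier 3) + P(Tier 1→Tier 1)·P(Tier 1→Tier 3)
  = 0.3×0.25 + 0.4×0.25 + 0.3×0.3
  = 0.0750 + 0.1000 + 0.0900 = 0.2650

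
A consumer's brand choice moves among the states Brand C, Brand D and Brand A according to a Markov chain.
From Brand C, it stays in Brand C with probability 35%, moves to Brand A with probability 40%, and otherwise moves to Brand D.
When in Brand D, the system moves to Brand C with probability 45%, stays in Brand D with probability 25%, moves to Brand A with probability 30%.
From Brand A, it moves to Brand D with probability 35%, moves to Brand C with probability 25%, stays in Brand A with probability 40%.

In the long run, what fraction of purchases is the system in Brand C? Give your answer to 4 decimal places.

Let the stationary distribution be π with π = πP and π_1 + π_2 + π_3 = 1.
π_1 = 0.35·π_1 + 0.45·π_2 + 0.25·π_3
π_2 = 0.25·π_1 + 0.25·π_2 + 0.35·π_3
Solving with the normalization constraint gives π = (0.3416, 0.2871, 0.3713).
So the stationary probability of Brand C is 0.3416.

0.3416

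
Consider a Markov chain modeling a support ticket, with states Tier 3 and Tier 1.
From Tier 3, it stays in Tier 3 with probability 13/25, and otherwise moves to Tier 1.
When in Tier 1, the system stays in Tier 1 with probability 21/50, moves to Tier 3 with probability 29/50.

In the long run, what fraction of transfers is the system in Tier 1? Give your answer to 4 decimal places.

0.4528

Let the stationary distribution be π with π = πP and π_1 + π_2 = 1.
π_1 = 0.52·π_1 + 0.58·π_2
Solving with the normalization constraint gives π = (0.5472, 0.4528).
So the stationary probability of Tier 1 is 0.4528.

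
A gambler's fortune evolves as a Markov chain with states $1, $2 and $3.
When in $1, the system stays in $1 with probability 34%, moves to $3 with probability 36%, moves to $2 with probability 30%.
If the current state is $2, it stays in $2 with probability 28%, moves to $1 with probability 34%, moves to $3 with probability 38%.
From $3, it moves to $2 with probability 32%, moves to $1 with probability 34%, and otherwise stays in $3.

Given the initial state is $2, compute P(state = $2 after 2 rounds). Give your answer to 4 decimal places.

Sum over the intermediate state after 1 round:
P = P($2→$1)·P($1→$2) + P($2→$2)·P($2→$2) + P($2→$3)·P($3→$2)
  = 0.34×0.3 + 0.28×0.28 + 0.38×0.32
  = 0.1020 + 0.0784 + 0.1216 = 0.3020

0.3020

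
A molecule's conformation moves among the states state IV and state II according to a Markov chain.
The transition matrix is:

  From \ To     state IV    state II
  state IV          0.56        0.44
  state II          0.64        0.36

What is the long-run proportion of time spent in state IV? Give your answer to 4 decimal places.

0.5926

Let the stationary distribution be π with π = πP and π_1 + π_2 = 1.
π_1 = 0.56·π_1 + 0.64·π_2
Solving with the normalization constraint gives π = (0.5926, 0.4074).
So the stationary probability of state IV is 0.5926.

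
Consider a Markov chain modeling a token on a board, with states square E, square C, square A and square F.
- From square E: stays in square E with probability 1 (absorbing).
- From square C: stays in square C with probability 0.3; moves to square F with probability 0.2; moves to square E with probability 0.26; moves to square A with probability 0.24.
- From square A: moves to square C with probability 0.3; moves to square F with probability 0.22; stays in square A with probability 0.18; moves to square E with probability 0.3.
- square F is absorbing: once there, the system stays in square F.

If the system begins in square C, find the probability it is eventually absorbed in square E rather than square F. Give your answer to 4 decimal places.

Let h(s) be the probability of absorption at square E starting from transient state s. Then h(square E) = 1 and h(square F) = 0. By first-step analysis:
h(square C) = 0.26·1 + 0.3·h(square C) + 0.24·h(square A) + 0.2·0
h(square A) = 0.3·1 + 0.3·h(square C) + 0.18·h(square A) + 0.22·0
Solving: h(square C) = 0.5681, h(square A) = 0.5737.
Starting from square C, the probability is 0.5681.

0.5681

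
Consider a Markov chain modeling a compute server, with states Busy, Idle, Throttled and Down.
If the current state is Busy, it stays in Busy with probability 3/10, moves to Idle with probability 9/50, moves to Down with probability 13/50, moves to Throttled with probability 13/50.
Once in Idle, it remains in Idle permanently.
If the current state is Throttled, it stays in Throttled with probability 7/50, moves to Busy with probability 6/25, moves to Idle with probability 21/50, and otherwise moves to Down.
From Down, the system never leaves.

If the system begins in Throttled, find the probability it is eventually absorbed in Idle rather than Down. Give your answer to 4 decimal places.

0.6249

Let h(s) be the probability of absorption at Idle starting from transient state s. Then h(Idle) = 1 and h(Down) = 0. By first-step analysis:
h(Busy) = 0.3·h(Busy) + 0.18·1 + 0.26·h(Throttled) + 0.26·0
h(Throttled) = 0.24·h(Busy) + 0.42·1 + 0.14·h(Throttled) + 0.2·0
Solving: h(Busy) = 0.4893, h(Throttled) = 0.6249.
Starting from Throttled, the probability is 0.6249.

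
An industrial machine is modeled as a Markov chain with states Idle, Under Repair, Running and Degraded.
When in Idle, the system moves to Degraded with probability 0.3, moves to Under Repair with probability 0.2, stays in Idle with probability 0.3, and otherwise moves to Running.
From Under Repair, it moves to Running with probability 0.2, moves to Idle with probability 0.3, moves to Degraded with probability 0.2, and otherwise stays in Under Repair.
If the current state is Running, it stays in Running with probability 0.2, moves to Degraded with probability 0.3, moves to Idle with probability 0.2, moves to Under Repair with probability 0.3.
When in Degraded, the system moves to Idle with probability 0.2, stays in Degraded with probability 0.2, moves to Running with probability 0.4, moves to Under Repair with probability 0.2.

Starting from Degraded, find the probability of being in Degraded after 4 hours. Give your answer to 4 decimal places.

Propagate the distribution vector 4 hours from Degraded.
After 0 hours: (0.0000, 0.0000, 0.0000, 1.0000)
After 1 hour: (0.2000, 0.2000, 0.4000, 0.2000)
After 2 hours: (0.2400, 0.2600, 0.2400, 0.2600)
After 3 hours: (0.2500, 0.2500, 0.2520, 0.2480)
After 4 hours: (0.2500, 0.2502, 0.2496, 0.2502)
P(in Degraded after 4 hours) = 0.2502

0.2502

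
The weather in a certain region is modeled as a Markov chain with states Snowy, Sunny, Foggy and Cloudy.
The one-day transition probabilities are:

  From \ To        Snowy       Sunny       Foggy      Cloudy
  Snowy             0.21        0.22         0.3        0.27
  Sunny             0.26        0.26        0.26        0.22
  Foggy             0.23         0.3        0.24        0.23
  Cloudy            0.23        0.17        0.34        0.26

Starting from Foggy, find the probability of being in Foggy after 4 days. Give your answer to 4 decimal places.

Propagate the distribution vector 4 days from Foggy.
After 0 days: (0.0000, 0.0000, 1.0000, 0.0000)
After 1 day: (0.2300, 0.3000, 0.2400, 0.2300)
After 2 days: (0.2344, 0.2397, 0.2828, 0.2431)
After 3 days: (0.2325, 0.2401, 0.2832, 0.2443)
After 4 days: (0.2326, 0.2400, 0.2832, 0.2442)
P(in Foggy after 4 days) = 0.2832

0.2832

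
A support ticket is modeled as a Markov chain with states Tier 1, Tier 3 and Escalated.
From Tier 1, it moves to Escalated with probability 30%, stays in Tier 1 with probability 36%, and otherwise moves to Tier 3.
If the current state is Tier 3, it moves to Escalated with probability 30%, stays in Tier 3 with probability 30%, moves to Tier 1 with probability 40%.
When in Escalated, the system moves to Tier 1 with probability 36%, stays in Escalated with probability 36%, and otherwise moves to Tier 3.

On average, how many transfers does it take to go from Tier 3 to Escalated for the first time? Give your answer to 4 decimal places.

Let t(s) be the expected number of transfers to first reach Escalated from state s, with t(Escalated) = 0. Conditioning on the first transfer:
t(Tier 1) = 1 + 0.36·t(Tier 1) + 0.34·t(Tier 3)
t(Tier 3) = 1 + 0.4·t(Tier 1) + 0.3·t(Tier 3)
Solving: t(Tier 1) = 3.3333, t(Tier 3) = 3.3333.
Expected transfers from Tier 3 to Escalated: 3.3333.

3.3333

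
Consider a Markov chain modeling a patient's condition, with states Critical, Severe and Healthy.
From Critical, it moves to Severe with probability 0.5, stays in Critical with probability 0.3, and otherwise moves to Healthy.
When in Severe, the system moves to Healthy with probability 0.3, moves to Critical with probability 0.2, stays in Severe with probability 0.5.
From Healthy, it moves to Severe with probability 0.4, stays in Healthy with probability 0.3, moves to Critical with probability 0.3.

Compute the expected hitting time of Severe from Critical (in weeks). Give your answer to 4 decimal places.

2.0930

Let t(s) be the expected number of weeks to first reach Severe from state s, with t(Severe) = 0. Conditioning on the first week:
t(Critical) = 1 + 0.3·t(Critical) + 0.2·t(Healthy)
t(Healthy) = 1 + 0.3·t(Critical) + 0.3·t(Healthy)
Solving: t(Critical) = 2.0930, t(Healthy) = 2.3256.
Expected weeks from Critical to Severe: 2.0930.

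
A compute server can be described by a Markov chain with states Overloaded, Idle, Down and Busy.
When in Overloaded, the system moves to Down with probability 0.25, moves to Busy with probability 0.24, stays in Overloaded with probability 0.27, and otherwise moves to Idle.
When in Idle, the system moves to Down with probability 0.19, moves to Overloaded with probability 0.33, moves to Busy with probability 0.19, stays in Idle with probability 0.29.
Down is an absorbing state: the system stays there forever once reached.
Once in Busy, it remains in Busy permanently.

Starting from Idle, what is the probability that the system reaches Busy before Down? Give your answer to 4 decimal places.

0.4962

Let h(s) be the probability of absorption at Busy starting from transient state s. Then h(Busy) = 1 and h(Down) = 0. By first-step analysis:
h(Overloaded) = 0.27·h(Overloaded) + 0.24·h(Idle) + 0.25·0 + 0.24·1
h(Idle) = 0.33·h(Overloaded) + 0.29·h(Idle) + 0.19·0 + 0.19·1
Solving: h(Overloaded) = 0.4919, h(Idle) = 0.4962.
Starting from Idle, the probability is 0.4962.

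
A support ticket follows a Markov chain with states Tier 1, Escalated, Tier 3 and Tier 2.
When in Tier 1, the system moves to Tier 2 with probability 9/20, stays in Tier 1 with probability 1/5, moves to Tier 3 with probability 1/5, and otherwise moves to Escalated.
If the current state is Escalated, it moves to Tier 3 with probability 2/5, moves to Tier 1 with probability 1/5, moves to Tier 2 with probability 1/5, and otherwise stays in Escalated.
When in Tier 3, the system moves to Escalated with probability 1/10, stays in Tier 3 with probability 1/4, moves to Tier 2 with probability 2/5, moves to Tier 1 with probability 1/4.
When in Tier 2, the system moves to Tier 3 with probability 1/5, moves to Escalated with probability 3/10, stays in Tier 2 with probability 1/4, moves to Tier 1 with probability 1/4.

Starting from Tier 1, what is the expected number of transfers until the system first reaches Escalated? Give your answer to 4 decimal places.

Let t(s) be the expected number of transfers to first reach Escalated from state s, with t(Escalated) = 0. Conditioning on the first transfer:
t(Tier 1) = 1 + 0.2·t(Tier 1) + 0.2·t(Tier 3) + 0.45·t(Tier 2)
t(Tier 3) = 1 + 0.25·t(Tier 1) + 0.25·t(Tier 3) + 0.4·t(Tier 2)
t(Tier 2) = 1 + 0.25·t(Tier 1) + 0.2·t(Tier 3) + 0.25·t(Tier 2)
Solving: t(Tier 1) = 5.1438, t(Tier 3) = 5.4484, t(Tier 2) = 4.5008.
Expected transfers from Tier 1 to Escalated: 5.1438.

5.1438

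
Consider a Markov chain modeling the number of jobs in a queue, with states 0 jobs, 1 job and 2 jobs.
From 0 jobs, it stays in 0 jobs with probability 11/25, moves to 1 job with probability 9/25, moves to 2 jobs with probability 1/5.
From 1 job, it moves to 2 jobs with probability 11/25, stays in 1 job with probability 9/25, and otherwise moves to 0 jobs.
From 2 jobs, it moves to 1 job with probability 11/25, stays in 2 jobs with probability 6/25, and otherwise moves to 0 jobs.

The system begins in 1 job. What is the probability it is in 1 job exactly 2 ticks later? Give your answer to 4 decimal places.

Sum over the intermediate state after 1 tick:
P = P(1 job→0 jobs)·P(0 jobs→1 job) + P(1 job→1 job)·P(1 job→1 job) + P(1 job→2 jobs)·P(2 jobs→1 job)
  = 0.2×0.36 + 0.36×0.36 + 0.44×0.44
  = 0.0720 + 0.1296 + 0.1936 = 0.3952

0.3952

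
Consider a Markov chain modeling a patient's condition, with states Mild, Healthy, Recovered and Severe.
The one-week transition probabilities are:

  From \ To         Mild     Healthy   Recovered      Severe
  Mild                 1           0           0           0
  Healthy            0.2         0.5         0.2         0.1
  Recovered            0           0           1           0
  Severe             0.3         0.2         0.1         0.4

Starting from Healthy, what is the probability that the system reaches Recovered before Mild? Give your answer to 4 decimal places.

0.4643

Let h(s) be the probability of absorption at Recovered starting from transient state s. Then h(Recovered) = 1 and h(Mild) = 0. By first-step analysis:
h(Healthy) = 0.2·0 + 0.5·h(Healthy) + 0.2·1 + 0.1·h(Severe)
h(Severe) = 0.3·0 + 0.2·h(Healthy) + 0.1·1 + 0.4·h(Severe)
Solving: h(Healthy) = 0.4643, h(Severe) = 0.3214.
Starting from Healthy, the probability is 0.4643.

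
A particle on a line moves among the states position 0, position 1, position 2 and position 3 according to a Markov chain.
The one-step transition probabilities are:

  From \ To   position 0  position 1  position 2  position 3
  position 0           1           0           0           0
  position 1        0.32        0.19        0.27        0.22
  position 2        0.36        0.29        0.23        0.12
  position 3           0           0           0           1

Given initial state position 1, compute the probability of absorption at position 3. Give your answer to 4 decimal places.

Let h(s) be the probability of absorption at position 3 starting from transient state s. Then h(position 3) = 1 and h(position 0) = 0. By first-step analysis:
h(position 1) = 0.32·0 + 0.19·h(position 1) + 0.27·h(position 2) + 0.22·1
h(position 2) = 0.36·0 + 0.29·h(position 1) + 0.23·h(position 2) + 0.12·1
Solving: h(position 1) = 0.3700, h(position 2) = 0.2952.
Starting from position 1, the probability is 0.3700.

0.3700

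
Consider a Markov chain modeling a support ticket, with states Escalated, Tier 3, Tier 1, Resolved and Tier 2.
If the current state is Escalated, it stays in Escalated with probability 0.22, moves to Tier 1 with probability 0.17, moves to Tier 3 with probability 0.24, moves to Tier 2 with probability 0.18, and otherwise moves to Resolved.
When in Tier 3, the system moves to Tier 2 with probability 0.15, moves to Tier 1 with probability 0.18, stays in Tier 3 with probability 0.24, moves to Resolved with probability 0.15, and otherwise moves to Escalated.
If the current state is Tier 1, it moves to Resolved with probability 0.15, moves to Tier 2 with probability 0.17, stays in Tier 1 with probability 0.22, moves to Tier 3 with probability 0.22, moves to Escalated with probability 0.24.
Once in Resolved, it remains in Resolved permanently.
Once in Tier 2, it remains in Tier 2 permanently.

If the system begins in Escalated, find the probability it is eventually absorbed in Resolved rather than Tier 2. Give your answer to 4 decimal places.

Let h(s) be the probability of absorption at Resolved starting from transient state s. Then h(Resolved) = 1 and h(Tier 2) = 0. By first-step analysis:
h(Escalated) = 0.22·h(Escalated) + 0.24·h(Tier 3) + 0.17·h(Tier 1) + 0.19·1 + 0.18·0
h(Tier 3) = 0.28·h(Escalated) + 0.24·h(Tier 3) + 0.18·h(Tier 1) + 0.15·1 + 0.15·0
h(Tier 1) = 0.24·h(Escalated) + 0.22·h(Tier 3) + 0.22·h(Tier 1) + 0.15·1 + 0.17·0
Solving: h(Escalated) = 0.5032, h(Tier 3) = 0.4983, h(Tier 1) = 0.4877.
Starting from Escalated, the probability is 0.5032.

0.5032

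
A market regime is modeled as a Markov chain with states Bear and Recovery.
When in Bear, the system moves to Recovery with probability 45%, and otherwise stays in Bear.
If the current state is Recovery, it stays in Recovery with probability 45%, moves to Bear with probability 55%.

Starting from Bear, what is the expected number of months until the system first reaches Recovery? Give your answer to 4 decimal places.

2.2222

Let t(s) be the expected number of months to first reach Recovery from state s, with t(Recovery) = 0. Conditioning on the first month:
t(Bear) = 1 + 0.55·t(Bear)
Solving: t(Bear) = 2.2222.
Expected months from Bear to Recovery: 2.2222.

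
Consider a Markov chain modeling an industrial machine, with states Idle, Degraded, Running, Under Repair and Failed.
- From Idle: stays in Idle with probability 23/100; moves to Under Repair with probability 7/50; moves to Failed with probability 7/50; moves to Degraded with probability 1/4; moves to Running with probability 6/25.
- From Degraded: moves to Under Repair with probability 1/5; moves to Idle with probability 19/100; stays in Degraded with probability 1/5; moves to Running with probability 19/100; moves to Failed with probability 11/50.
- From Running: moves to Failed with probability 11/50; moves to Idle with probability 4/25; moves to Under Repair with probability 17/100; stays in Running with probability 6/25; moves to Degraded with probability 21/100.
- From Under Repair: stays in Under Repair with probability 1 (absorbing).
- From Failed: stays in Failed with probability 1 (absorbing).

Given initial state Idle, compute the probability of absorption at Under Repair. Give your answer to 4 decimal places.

Let h(s) be the probability of absorption at Under Repair starting from transient state s. Then h(Under Repair) = 1 and h(Failed) = 0. By first-step analysis:
h(Idle) = 0.23·h(Idle) + 0.25·h(Degraded) + 0.24·h(Running) + 0.14·1 + 0.14·0
h(Degraded) = 0.19·h(Idle) + 0.2·h(Degraded) + 0.19·h(Running) + 0.2·1 + 0.22·0
h(Running) = 0.16·h(Idle) + 0.21·h(Degraded) + 0.24·h(Running) + 0.17·1 + 0.22·0
Solving: h(Idle) = 0.4763, h(Degraded) = 0.4710, h(Running) = 0.4541.
Starting from Idle, the probability is 0.4763.

0.4763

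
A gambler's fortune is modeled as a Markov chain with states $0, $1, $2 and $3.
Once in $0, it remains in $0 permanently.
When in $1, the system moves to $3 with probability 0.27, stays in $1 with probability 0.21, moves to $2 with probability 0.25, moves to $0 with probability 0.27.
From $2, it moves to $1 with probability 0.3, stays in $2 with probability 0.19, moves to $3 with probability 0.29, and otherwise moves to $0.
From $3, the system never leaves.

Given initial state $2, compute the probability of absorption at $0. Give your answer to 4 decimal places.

Let h(s) be the probability of absorption at $0 starting from transient state s. Then h($0) = 1 and h($3) = 0. By first-step analysis:
h($1) = 0.27·1 + 0.21·h($1) + 0.25·h($2) + 0.27·0
h($2) = 0.22·1 + 0.3·h($1) + 0.19·h($2) + 0.29·0
Solving: h($1) = 0.4845, h($2) = 0.4511.
Starting from $2, the probability is 0.4511.

0.4511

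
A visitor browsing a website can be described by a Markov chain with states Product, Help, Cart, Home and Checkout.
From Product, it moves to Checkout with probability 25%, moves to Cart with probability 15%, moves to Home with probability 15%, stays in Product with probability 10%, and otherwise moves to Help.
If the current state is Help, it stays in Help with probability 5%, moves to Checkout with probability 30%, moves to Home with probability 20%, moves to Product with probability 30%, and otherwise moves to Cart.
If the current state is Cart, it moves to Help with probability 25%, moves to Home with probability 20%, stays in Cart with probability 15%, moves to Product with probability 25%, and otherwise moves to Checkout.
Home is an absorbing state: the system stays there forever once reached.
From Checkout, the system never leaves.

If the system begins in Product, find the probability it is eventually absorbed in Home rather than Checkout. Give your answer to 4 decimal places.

Let h(s) be the probability of absorption at Home starting from transient state s. Then h(Home) = 1 and h(Checkout) = 0. By first-step analysis:
h(Product) = 0.1·h(Product) + 0.35·h(Help) + 0.15·h(Cart) + 0.15·1 + 0.25·0
h(Help) = 0.3·h(Product) + 0.05·h(Help) + 0.15·h(Cart) + 0.2·1 + 0.3·0
h(Cart) = 0.25·h(Product) + 0.25·h(Help) + 0.15·h(Cart) + 0.2·1 + 0.15·0
Solving: h(Product) = 0.4074, h(Help) = 0.4145, h(Cart) = 0.4770.
Starting from Product, the probability is 0.4074.

0.4074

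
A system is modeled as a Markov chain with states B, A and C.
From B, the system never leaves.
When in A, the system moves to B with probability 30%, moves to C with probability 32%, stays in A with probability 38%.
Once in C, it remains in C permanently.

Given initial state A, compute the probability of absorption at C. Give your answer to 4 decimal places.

Let h(s) be the probability of absorption at C starting from transient state s. Then h(C) = 1 and h(B) = 0. By first-step analysis:
h(A) = 0.3·0 + 0.38·h(A) + 0.32·1
Solving: h(A) = 0.5161.
Starting from A, the probability is 0.5161.

0.5161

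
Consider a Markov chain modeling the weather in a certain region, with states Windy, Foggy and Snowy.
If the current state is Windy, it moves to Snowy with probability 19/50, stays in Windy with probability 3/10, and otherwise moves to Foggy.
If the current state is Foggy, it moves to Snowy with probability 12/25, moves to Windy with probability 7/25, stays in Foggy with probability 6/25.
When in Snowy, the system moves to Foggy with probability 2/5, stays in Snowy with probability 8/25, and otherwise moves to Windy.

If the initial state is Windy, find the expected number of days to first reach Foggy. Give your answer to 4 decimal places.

Let t(s) be the expected number of days to first reach Foggy from state s, with t(Foggy) = 0. Conditioning on the first day:
t(Windy) = 1 + 0.3·t(Windy) + 0.38·t(Snowy)
t(Snowy) = 1 + 0.28·t(Windy) + 0.32·t(Snowy)
Solving: t(Windy) = 2.8680, t(Snowy) = 2.6515.
Expected days from Windy to Foggy: 2.8680.

2.8680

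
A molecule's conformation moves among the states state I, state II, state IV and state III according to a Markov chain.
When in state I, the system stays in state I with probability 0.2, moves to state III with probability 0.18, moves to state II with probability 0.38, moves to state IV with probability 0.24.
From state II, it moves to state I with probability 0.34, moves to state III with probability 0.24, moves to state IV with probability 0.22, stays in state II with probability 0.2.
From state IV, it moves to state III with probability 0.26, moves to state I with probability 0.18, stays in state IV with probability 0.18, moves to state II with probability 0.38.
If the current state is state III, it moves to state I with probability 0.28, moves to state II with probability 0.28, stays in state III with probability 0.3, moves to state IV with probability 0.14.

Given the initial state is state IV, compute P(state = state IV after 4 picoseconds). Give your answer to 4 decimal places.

0.1978

Propagate the distribution vector 4 picoseconds from state IV.
After 0 picoseconds: (0.0000, 0.0000, 1.0000, 0.0000)
After 1 picosecond: (0.1800, 0.3800, 0.1800, 0.2600)
After 2 picoseconds: (0.2704, 0.2856, 0.1956, 0.2484)
After 3 picoseconds: (0.2559, 0.3038, 0.1977, 0.2426)
After 4 picoseconds: (0.2580, 0.3011, 0.1978, 0.2432)
P(in state IV after 4 picoseconds) = 0.1978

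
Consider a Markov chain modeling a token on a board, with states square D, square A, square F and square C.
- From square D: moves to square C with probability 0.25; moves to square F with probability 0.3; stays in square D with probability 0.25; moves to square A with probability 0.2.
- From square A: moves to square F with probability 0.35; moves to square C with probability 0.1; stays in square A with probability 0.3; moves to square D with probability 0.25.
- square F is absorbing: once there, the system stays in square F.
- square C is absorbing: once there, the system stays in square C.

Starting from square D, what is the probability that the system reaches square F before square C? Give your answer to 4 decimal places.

0.5895

Let h(s) be the probability of absorption at square F starting from transient state s. Then h(square F) = 1 and h(square C) = 0. By first-step analysis:
h(square D) = 0.25·h(square D) + 0.2·h(square A) + 0.3·1 + 0.25·0
h(square A) = 0.25·h(square D) + 0.3·h(square A) + 0.35·1 + 0.1·0
Solving: h(square D) = 0.5895, h(square A) = 0.7105.
Starting from square D, the probability is 0.5895.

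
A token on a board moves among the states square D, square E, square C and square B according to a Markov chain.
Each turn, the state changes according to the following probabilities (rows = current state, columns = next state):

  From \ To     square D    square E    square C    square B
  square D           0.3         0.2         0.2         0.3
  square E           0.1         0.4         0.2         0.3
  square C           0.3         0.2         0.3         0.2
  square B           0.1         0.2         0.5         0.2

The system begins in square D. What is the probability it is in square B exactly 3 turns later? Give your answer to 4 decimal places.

Propagate the distribution vector 3 turns from square D.
After 0 turns: (1.0000, 0.0000, 0.0000, 0.0000)
After 1 turn: (0.3000, 0.2000, 0.2000, 0.3000)
After 2 turns: (0.2000, 0.2400, 0.3100, 0.2500)
After 3 turns: (0.2020, 0.2480, 0.3060, 0.2440)
P(in square B after 3 turns) = 0.2440

0.2440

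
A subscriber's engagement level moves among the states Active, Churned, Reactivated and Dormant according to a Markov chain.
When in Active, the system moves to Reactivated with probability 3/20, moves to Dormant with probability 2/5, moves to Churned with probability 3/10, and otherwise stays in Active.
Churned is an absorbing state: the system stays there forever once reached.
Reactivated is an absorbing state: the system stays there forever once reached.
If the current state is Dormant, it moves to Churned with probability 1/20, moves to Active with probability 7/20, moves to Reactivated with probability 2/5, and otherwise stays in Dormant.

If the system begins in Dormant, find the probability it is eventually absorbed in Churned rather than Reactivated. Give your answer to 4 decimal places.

0.2731

Let h(s) be the probability of absorption at Churned starting from transient state s. Then h(Churned) = 1 and h(Reactivated) = 0. By first-step analysis:
h(Active) = 0.15·h(Active) + 0.3·1 + 0.15·0 + 0.4·h(Dormant)
h(Dormant) = 0.35·h(Active) + 0.05·1 + 0.4·0 + 0.2·h(Dormant)
Solving: h(Active) = 0.4815, h(Dormant) = 0.2731.
Starting from Dormant, the probability is 0.2731.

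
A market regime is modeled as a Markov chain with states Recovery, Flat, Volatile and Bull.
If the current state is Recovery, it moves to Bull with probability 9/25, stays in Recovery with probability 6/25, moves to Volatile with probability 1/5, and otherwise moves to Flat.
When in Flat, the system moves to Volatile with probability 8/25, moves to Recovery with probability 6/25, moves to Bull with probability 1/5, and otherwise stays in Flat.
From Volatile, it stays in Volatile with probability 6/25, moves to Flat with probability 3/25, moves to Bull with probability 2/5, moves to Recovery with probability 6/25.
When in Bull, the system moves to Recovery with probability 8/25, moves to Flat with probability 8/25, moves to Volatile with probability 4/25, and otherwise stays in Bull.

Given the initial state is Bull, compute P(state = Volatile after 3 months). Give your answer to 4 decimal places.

Propagate the distribution vector 3 months from Bull.
After 0 months: (0.0000, 0.0000, 0.0000, 1.0000)
After 1 month: (0.3200, 0.3200, 0.1600, 0.2000)
After 2 months: (0.2560, 0.2240, 0.2368, 0.2832)
After 3 months: (0.2627, 0.2240, 0.2250, 0.2883)
P(in Volatile after 3 months) = 0.2250

0.2250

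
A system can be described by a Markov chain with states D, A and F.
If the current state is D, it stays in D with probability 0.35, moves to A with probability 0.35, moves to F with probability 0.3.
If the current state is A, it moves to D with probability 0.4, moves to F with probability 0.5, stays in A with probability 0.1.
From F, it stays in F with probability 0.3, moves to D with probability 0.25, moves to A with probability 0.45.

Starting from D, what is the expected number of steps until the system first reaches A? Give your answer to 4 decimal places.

Let t(s) be the expected number of steps to first reach A from state s, with t(A) = 0. Conditioning on the first step:
t(D) = 1 + 0.35·t(D) + 0.3·t(F)
t(F) = 1 + 0.25·t(D) + 0.3·t(F)
Solving: t(D) = 2.6316, t(F) = 2.3684.
Expected steps from D to A: 2.6316.

2.6316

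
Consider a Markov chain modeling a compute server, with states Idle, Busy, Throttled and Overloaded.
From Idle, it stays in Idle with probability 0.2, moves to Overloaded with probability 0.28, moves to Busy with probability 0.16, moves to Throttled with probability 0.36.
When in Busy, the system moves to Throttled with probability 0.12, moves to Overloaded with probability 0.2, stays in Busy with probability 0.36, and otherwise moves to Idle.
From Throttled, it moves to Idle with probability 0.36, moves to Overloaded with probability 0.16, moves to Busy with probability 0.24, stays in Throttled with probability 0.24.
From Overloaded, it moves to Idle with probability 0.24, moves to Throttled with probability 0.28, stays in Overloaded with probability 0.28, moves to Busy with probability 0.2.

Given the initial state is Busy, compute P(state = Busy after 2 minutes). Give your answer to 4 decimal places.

0.2496

Propagate the distribution vector 2 minutes from Busy.
After 0 minutes: (0.0000, 1.0000, 0.0000, 0.0000)
After 1 minute: (0.3200, 0.3600, 0.1200, 0.2000)
After 2 minutes: (0.2704, 0.2496, 0.2432, 0.2368)
P(in Busy after 2 minutes) = 0.2496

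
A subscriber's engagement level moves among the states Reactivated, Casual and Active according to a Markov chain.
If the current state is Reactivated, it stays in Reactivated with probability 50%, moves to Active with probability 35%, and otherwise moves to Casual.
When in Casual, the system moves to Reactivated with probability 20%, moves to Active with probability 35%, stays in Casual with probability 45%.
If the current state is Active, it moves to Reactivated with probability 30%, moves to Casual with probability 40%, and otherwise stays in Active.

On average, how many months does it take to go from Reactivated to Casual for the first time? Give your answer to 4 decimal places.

4.2857

Let t(s) be the expected number of months to first reach Casual from state s, with t(Casual) = 0. Conditioning on the first month:
t(Reactivated) = 1 + 0.5·t(Reactivated) + 0.35·t(Active)
t(Active) = 1 + 0.3·t(Reactivated) + 0.3·t(Active)
Solving: t(Reactivated) = 4.2857, t(Active) = 3.2653.
Expected months from Reactivated to Casual: 4.2857.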